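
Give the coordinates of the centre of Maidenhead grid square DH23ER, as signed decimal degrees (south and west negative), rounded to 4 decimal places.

Field D=3, H=7: +3·20° lon, +7·10° lat → SW at lon -120°, lat -20°.
Square 2, 3: +2·2° lon, +3·1° lat → SW at lon -116°, lat -17°.
Subsquare e=4, r=17: +4·0.0833333° lon, +17·0.0416667° lat → SW at lon -115.667°, lat -16.2917°.
Cell spans 0.0833333° lon × 0.0416667° lat. Centre is SW corner plus half of each.
latitude -16.2708, longitude -115.6250.

-16.2708, -115.6250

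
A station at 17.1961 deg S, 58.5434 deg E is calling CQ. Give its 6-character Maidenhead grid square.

LH92gt

Add 180° to longitude and 90° to latitude: 238.5434, 72.8039.
Field (20°×10°, letters A–R): lon ⌊238.5434/20⌋ = 11 → L; lat ⌊72.8039/10⌋ = 7 → H.
Square (2°×1°, digits 0–9): lon ⌊18.5434/2⌋ = 9; lat ⌊2.8039/1⌋ = 2.
Subsquare (5′×2.5′, letters a–x): lon ⌊0.5434/0.0833333⌋ = 6 → g; lat ⌊0.8039/0.0416667⌋ = 19 → t.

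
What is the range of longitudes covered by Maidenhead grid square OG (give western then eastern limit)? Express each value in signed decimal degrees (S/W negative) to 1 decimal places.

Field O=14, G=6: +14·20° lon, +6·10° lat → SW at lon 100°, lat -30°.
Cell spans 20° lon × 10° lat.
west 100.0, east 120.0.

100.0, 120.0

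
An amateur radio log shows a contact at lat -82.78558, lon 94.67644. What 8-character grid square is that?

NA77if11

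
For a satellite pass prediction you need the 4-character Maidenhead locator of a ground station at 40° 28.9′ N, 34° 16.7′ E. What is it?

KN70

Offset from 180°W / 90°S: lon 214.28°, lat 130.48°.
Field (20°×10°, letters A–R): 214.28/20 → 10 → K, 130.48/10 → 13 → N; chars KN.
Square (2°×1°, digits 0–9): 14.28/2 → 7, 0.48/1 → 0; chars 70.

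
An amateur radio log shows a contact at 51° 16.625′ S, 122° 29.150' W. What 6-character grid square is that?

CD88sr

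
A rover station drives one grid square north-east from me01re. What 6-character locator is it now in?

ME01sf

Longitude subsquare r = 17; +1 → 18 = s.
Latitude subsquare e = 4; +1 → 5 = f.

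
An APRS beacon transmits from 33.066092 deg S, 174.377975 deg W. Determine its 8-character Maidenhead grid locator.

Shift to the Maidenhead origin (180°W, 90°S): lon 5.62203, lat 56.93391.
Field (20°×10°, letters A–R): lon ⌊5.62203/20⌋ = 0 → A; lat ⌊56.93391/10⌋ = 5 → F.
Square (2°×1°, digits 0–9): lon ⌊5.62203/2⌋ = 2; lat ⌊6.93391/1⌋ = 6.
Subsquare (5′×2.5′, letters a–x): lon ⌊1.62203/0.0833333⌋ = 19 → t; lat ⌊0.93391/0.0416667⌋ = 22 → w.
Extended square (30″×15″, digits 0–9): lon ⌊0.03869/0.00833333⌋ = 4; lat ⌊0.01724/0.00416667⌋ = 4.

AF26tw44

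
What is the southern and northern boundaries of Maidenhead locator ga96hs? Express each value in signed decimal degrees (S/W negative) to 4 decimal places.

Field G=6, A=0: +6·20° lon, +0·10° lat → SW at lon -60°, lat -90°.
Square 9, 6: +9·2° lon, +6·1° lat → SW at lon -42°, lat -84°.
Subsquare h=7, s=18: +7·0.0833333° lon, +18·0.0416667° lat → SW at lon -41.4167°, lat -83.25°.
Cell spans 0.0833333° lon × 0.0416667° lat.
south -83.2500, north -83.2083.

-83.2500, -83.2083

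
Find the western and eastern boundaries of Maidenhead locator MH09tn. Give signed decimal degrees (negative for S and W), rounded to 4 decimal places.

Field M=12, H=7: +12·20° lon, +7·10° lat → SW at lon 60°, lat -20°.
Square 0, 9: +0·2° lon, +9·1° lat → SW at lon 60°, lat -11°.
Subsquare t=19, n=13: +19·0.0833333° lon, +13·0.0416667° lat → SW at lon 61.5833°, lat -10.4583°.
Cell spans 0.0833333° lon × 0.0416667° lat.
west 61.5833, east 61.6667.

61.5833, 61.6667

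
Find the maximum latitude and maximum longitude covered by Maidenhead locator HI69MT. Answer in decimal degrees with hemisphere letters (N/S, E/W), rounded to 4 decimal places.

Field H=7, I=8: +7·20° lon, +8·10° lat → SW at lon -40°, lat -10°.
Square 6, 9: +6·2° lon, +9·1° lat → SW at lon -28°, lat -1°.
Subsquare m=12, t=19: +12·0.0833333° lon, +19·0.0416667° lat → SW at lon -27°, lat -0.208333°.
Cell spans 0.0833333° lon × 0.0416667° lat. NE corner is SW corner plus one full cell.
latitude 0.1667° S, longitude 26.9167° W.

0.1667° S, 26.9167° W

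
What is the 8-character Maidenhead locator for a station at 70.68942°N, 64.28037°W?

FQ70uq65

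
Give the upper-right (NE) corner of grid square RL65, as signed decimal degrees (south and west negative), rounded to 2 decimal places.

Field R=17, L=11: +17·20° lon, +11·10° lat → SW at lon 160°, lat 20°.
Square 6, 5: +6·2° lon, +5·1° lat → SW at lon 172°, lat 25°.
Cell spans 2° lon × 1° lat. NE corner is SW corner plus one full cell.
latitude 26.00, longitude 174.00.

26.00, 174.00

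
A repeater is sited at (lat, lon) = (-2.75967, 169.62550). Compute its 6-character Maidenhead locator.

RI47tf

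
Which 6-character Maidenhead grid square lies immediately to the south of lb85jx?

LB85jw

Latitude subsquare x = 23; −1 → 22 = w.
The longitude characters are unchanged.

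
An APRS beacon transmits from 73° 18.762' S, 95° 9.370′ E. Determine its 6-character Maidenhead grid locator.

Add 180° to longitude and 90° to latitude: 275.1562, 16.6873.
Field: 275.1562/20 → 13 → N, 16.6873/10 → 1 → B; chars NB.
Square: 15.1562/2 → 7, 6.6873/1 → 6; chars 76.
Subsquare: 1.1562/0.0833333 → 13 → n, 0.6873/0.0416667 → 16 → q; chars nq.

NB76nq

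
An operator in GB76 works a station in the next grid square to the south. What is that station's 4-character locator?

GB75

Latitude square 6; −1 → 5.
The longitude characters are unchanged.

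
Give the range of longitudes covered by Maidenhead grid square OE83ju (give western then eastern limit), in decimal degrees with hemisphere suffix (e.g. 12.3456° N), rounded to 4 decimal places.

116.7500° E, 116.8333° E

Field O=14, E=4: +14·20° lon, +4·10° lat → SW at lon 100°, lat -50°.
Square 8, 3: +8·2° lon, +3·1° lat → SW at lon 116°, lat -47°.
Subsquare j=9, u=20: +9·0.0833333° lon, +20·0.0416667° lat → SW at lon 116.75°, lat -46.1667°.
Cell spans 0.0833333° lon × 0.0416667° lat.
west 116.7500° E, east 116.8333° E.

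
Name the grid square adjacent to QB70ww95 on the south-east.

QB70xw04

Longitude extended square 9; +1 → 10, wraps to 0, carry into subsquare.
Longitude subsquare w = 22; +1 → 23 = x.
Latitude extended square 5; −1 → 4.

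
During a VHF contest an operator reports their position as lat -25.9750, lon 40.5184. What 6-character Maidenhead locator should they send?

LG04ga

Add 180° to longitude and 90° to latitude: 220.5184, 64.0250.
Field: lon ⌊220.5184/20⌋ = 11 → L; lat ⌊64.0250/10⌋ = 6 → G.
Square: lon ⌊0.5184/2⌋ = 0; lat ⌊4.0250/1⌋ = 4.
Subsquare: lon ⌊0.5184/0.0833333⌋ = 6 → g; lat ⌊0.0250/0.0416667⌋ = 0 → a.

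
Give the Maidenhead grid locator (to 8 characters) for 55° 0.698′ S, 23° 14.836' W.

HD84jx07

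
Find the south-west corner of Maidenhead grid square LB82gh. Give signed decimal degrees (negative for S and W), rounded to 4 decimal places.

Field L=11, B=1: +11·20° lon, +1·10° lat → SW at lon 40°, lat -80°.
Square 8, 2: +8·2° lon, +2·1° lat → SW at lon 56°, lat -78°.
Subsquare g=6, h=7: +6·0.0833333° lon, +7·0.0416667° lat → SW at lon 56.5°, lat -77.7083°.
latitude -77.7083, longitude 56.5000.

-77.7083, 56.5000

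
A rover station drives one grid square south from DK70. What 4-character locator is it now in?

DJ79

Latitude square 0; −1 → -1, wraps to 9, carry into field.
Latitude field K = 10; −1 → 9 = J.
The longitude characters are unchanged.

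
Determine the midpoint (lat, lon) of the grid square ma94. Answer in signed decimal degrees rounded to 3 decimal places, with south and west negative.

-85.500, 79.000

Field M=12, A=0: +12·20° lon, +0·10° lat → SW at lon 60°, lat -90°.
Square 9, 4: +9·2° lon, +4·1° lat → SW at lon 78°, lat -86°.
Cell spans 2° lon × 1° lat. Centre is SW corner plus half of each.
latitude -85.500, longitude 79.000.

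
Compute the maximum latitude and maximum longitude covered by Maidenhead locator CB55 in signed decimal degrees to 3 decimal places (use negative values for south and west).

-74.000, -128.000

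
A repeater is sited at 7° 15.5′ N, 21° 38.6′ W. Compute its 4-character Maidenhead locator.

HJ97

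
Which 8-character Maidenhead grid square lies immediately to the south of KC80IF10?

KC80ie19

Latitude extended square 0; −1 → -1, wraps to 9, carry into subsquare.
Latitude subsquare f = 5; −1 → 4 = e.
The longitude characters are unchanged.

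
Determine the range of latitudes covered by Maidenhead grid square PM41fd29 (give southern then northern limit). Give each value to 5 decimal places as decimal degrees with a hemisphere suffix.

31.16250° N, 31.16667° N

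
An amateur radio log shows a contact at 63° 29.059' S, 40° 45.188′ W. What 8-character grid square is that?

GC96om93

Shift to the Maidenhead origin (180°W, 90°S): lon 139.24687, lat 26.51568.
Field: lon ⌊139.24687/20⌋ = 6 → G; lat ⌊26.51568/10⌋ = 2 → C.
Square: lon ⌊19.24687/2⌋ = 9; lat ⌊6.51568/1⌋ = 6.
Subsquare: lon ⌊1.24687/0.0833333⌋ = 14 → o; lat ⌊0.51568/0.0416667⌋ = 12 → m.
Extended square: lon ⌊0.08020/0.00833333⌋ = 9; lat ⌊0.01568/0.00416667⌋ = 3.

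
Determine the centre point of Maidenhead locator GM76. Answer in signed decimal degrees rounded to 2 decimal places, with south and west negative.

Field G=6, M=12: +6·20° lon, +12·10° lat → SW at lon -60°, lat 30°.
Square 7, 6: +7·2° lon, +6·1° lat → SW at lon -46°, lat 36°.
Cell spans 2° lon × 1° lat. Centre is SW corner plus half of each.
latitude 36.50, longitude -45.00.

36.50, -45.00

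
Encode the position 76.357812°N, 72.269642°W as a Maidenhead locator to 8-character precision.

FQ36ui75

Add 180° to longitude and 90° to latitude: 107.73036, 166.35781.
Field (20°×10°, letters A–R): 107.73036/20 → 5 → F, 166.35781/10 → 16 → Q; chars FQ.
Square (2°×1°, digits 0–9): 7.73036/2 → 3, 6.35781/1 → 6; chars 36.
Subsquare (5′×2.5′, letters a–x): 1.73036/0.0833333 → 20 → u, 0.35781/0.0416667 → 8 → i; chars ui.
Extended square (30″×15″, digits 0–9): 0.06369/0.00833333 → 7, 0.02448/0.00416667 → 5; chars 75.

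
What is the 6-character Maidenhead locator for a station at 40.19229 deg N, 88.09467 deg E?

NN40be

Offset from 180°W / 90°S: lon 268.0947°, lat 130.1923°.
Field: lon ⌊268.0947/20⌋ = 13 → N; lat ⌊130.1923/10⌋ = 13 → N.
Square: lon ⌊8.0947/2⌋ = 4; lat ⌊0.1923/1⌋ = 0.
Subsquare: lon ⌊0.0947/0.0833333⌋ = 1 → b; lat ⌊0.1923/0.0416667⌋ = 4 → e.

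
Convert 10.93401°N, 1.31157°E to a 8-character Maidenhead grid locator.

JK00pw74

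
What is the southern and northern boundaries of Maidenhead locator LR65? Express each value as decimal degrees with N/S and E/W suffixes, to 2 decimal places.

85.00° N, 86.00° N

Field L=11, R=17: +11·20° lon, +17·10° lat → SW at lon 40°, lat 80°.
Square 6, 5: +6·2° lon, +5·1° lat → SW at lon 52°, lat 85°.
Cell spans 2° lon × 1° lat.
south 85.00° N, north 86.00° N.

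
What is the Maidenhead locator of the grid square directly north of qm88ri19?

QM88rj10

Latitude extended square 9; +1 → 10, wraps to 0, carry into subsquare.
Latitude subsquare i = 8; +1 → 9 = j.
The longitude characters are unchanged.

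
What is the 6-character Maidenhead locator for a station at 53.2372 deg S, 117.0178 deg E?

OD86ms

Add 180° to longitude and 90° to latitude: 297.0178, 36.7628.
Field: lon ⌊297.0178/20⌋ = 14 → O; lat ⌊36.7628/10⌋ = 3 → D.
Square: lon ⌊17.0178/2⌋ = 8; lat ⌊6.7628/1⌋ = 6.
Subsquare: lon ⌊1.0178/0.0833333⌋ = 12 → m; lat ⌊0.7628/0.0416667⌋ = 18 → s.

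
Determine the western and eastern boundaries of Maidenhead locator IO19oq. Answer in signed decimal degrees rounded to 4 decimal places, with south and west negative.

Field I=8, O=14: +8·20° lon, +14·10° lat → SW at lon -20°, lat 50°.
Square 1, 9: +1·2° lon, +9·1° lat → SW at lon -18°, lat 59°.
Subsquare o=14, q=16: +14·0.0833333° lon, +16·0.0416667° lat → SW at lon -16.8333°, lat 59.6667°.
Cell spans 0.0833333° lon × 0.0416667° lat.
west -16.8333, east -16.7500.

-16.8333, -16.7500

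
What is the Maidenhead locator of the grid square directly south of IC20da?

IB29dx

Latitude subsquare a = 0; −1 → -1, wraps to 23 = x, carry into square.
Latitude square 0; −1 → -1, wraps to 9, carry into field.
Latitude field C = 2; −1 → 1 = B.
The longitude characters are unchanged.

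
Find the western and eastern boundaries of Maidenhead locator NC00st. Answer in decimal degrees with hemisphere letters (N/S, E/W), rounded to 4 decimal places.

Field N=13, C=2: +13·20° lon, +2·10° lat → SW at lon 80°, lat -70°.
Square 0, 0: +0·2° lon, +0·1° lat → SW at lon 80°, lat -70°.
Subsquare s=18, t=19: +18·0.0833333° lon, +19·0.0416667° lat → SW at lon 81.5°, lat -69.2083°.
Cell spans 0.0833333° lon × 0.0416667° lat.
west 81.5000° E, east 81.5833° E.

81.5000° E, 81.5833° E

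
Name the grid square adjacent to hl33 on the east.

HL43

Longitude square 3; +1 → 4.
The latitude characters are unchanged.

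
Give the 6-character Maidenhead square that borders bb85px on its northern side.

BB86pa

Latitude subsquare x = 23; +1 → 24, wraps to 0 = a, carry into square.
Latitude square 5; +1 → 6.
The longitude characters are unchanged.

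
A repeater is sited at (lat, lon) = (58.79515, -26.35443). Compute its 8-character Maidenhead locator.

HO68tt70

Add 180° to longitude and 90° to latitude: 153.64557, 148.79515.
Field: lon ⌊153.64557/20⌋ = 7 → H; lat ⌊148.79515/10⌋ = 14 → O.
Square: lon ⌊13.64557/2⌋ = 6; lat ⌊8.79515/1⌋ = 8.
Subsquare: lon ⌊1.64557/0.0833333⌋ = 19 → t; lat ⌊0.79515/0.0416667⌋ = 19 → t.
Extended square: lon ⌊0.06224/0.00833333⌋ = 7; lat ⌊0.00348/0.00416667⌋ = 0.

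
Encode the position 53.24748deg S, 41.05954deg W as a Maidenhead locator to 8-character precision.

GD96ls20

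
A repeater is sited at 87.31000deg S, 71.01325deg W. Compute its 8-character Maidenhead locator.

FA42lq85

Shift to the Maidenhead origin (180°W, 90°S): lon 108.98675, lat 2.69000.
Field: lon ⌊108.98675/20⌋ = 5 → F; lat ⌊2.69000/10⌋ = 0 → A.
Square: lon ⌊8.98675/2⌋ = 4; lat ⌊2.69000/1⌋ = 2.
Subsquare: lon ⌊0.98675/0.0833333⌋ = 11 → l; lat ⌊0.69000/0.0416667⌋ = 16 → q.
Extended square: lon ⌊0.07008/0.00833333⌋ = 8; lat ⌊0.02333/0.00416667⌋ = 5.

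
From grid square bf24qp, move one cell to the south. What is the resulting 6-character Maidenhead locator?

BF24qo

Latitude subsquare p = 15; −1 → 14 = o.
The longitude characters are unchanged.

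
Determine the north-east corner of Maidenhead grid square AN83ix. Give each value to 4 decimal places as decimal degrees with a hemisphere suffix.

Field A=0, N=13: +0·20° lon, +13·10° lat → SW at lon -180°, lat 40°.
Square 8, 3: +8·2° lon, +3·1° lat → SW at lon -164°, lat 43°.
Subsquare i=8, x=23: +8·0.0833333° lon, +23·0.0416667° lat → SW at lon -163.333°, lat 43.9583°.
Cell spans 0.0833333° lon × 0.0416667° lat. NE corner is SW corner plus one full cell.
latitude 44.0000° N, longitude 163.2500° W.

44.0000° N, 163.2500° W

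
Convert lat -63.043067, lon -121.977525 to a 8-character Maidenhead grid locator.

CC96aw29

Shift to the Maidenhead origin (180°W, 90°S): lon 58.02248, lat 26.95693.
Field: lon ⌊58.02248/20⌋ = 2 → C; lat ⌊26.95693/10⌋ = 2 → C.
Square: lon ⌊18.02248/2⌋ = 9; lat ⌊6.95693/1⌋ = 6.
Subsquare: lon ⌊0.02248/0.0833333⌋ = 0 → a; lat ⌊0.95693/0.0416667⌋ = 22 → w.
Extended square: lon ⌊0.02248/0.00833333⌋ = 2; lat ⌊0.04027/0.00416667⌋ = 9.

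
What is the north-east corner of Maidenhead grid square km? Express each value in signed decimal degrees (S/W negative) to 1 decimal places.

Field K=10, M=12: +10·20° lon, +12·10° lat → SW at lon 20°, lat 30°.
Cell spans 20° lon × 10° lat. NE corner is SW corner plus one full cell.
latitude 40.0, longitude 40.0.

40.0, 40.0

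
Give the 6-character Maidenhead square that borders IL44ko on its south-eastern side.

IL44ln

Longitude subsquare k = 10; +1 → 11 = l.
Latitude subsquare o = 14; −1 → 13 = n.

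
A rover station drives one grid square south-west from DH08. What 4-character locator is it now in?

Longitude square 0; −1 → -1, wraps to 9, carry into field.
Longitude field D = 3; −1 → 2 = C.
Latitude square 8; −1 → 7.

CH97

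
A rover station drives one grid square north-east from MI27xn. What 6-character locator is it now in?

Longitude subsquare x = 23; +1 → 24, wraps to 0 = a, carry into square.
Longitude square 2; +1 → 3.
Latitude subsquare n = 13; +1 → 14 = o.

MI37ao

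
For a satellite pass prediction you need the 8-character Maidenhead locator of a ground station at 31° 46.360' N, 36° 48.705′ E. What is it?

Shift to the Maidenhead origin (180°W, 90°S): lon 216.81175, lat 121.77267.
Field: 216.81175/20 → 10 → K, 121.77267/10 → 12 → M; chars KM.
Square: 16.81175/2 → 8, 1.77267/1 → 1; chars 81.
Subsquare: 0.81175/0.0833333 → 9 → j, 0.77267/0.0416667 → 18 → s; chars js.
Extended square: 0.06175/0.00833333 → 7, 0.02267/0.00416667 → 5; chars 75.

KM81js75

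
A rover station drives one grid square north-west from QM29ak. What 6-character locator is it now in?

Longitude subsquare a = 0; −1 → -1, wraps to 23 = x, carry into square.
Longitude square 2; −1 → 1.
Latitude subsquare k = 10; +1 → 11 = l.

QM19xl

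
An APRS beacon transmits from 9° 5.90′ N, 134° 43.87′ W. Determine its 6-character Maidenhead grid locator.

CJ29pc

Shift to the Maidenhead origin (180°W, 90°S): lon 45.2688, lat 99.0983.
Field: 45.2688/20 → 2 → C, 99.0983/10 → 9 → J; chars CJ.
Square: 5.2688/2 → 2, 9.0983/1 → 9; chars 29.
Subsquare: 1.2688/0.0833333 → 15 → p, 0.0983/0.0416667 → 2 → c; chars pc.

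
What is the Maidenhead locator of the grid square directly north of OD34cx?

OD35ca

Latitude subsquare x = 23; +1 → 24, wraps to 0 = a, carry into square.
Latitude square 4; +1 → 5.
The longitude characters are unchanged.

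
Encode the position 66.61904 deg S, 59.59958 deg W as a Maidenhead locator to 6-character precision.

GC03ej

Shift to the Maidenhead origin (180°W, 90°S): lon 120.4004, lat 23.3810.
Field: 120.4004/20 → 6 → G, 23.3810/10 → 2 → C; chars GC.
Square: 0.4004/2 → 0, 3.3810/1 → 3; chars 03.
Subsquare: 0.4004/0.0833333 → 4 → e, 0.3810/0.0416667 → 9 → j; chars ej.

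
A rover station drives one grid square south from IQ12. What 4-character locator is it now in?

IQ11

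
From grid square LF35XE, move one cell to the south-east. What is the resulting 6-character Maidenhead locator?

Longitude subsquare x = 23; +1 → 24, wraps to 0 = a, carry into square.
Longitude square 3; +1 → 4.
Latitude subsquare e = 4; −1 → 3 = d.

LF45ad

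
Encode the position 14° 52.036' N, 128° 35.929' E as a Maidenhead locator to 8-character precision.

Add 180° to longitude and 90° to latitude: 308.59882, 104.86727.
Field (20°×10°, letters A–R): lon ⌊308.59882/20⌋ = 15 → P; lat ⌊104.86727/10⌋ = 10 → K.
Square (2°×1°, digits 0–9): lon ⌊8.59882/2⌋ = 4; lat ⌊4.86727/1⌋ = 4.
Subsquare (5′×2.5′, letters a–x): lon ⌊0.59882/0.0833333⌋ = 7 → h; lat ⌊0.86727/0.0416667⌋ = 20 → u.
Extended square (30″×15″, digits 0–9): lon ⌊0.01548/0.00833333⌋ = 1; lat ⌊0.03393/0.00416667⌋ = 8.

PK44hu18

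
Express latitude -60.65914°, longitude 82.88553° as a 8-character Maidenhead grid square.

NC19ki61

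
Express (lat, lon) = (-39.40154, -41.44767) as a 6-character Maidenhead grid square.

Add 180° to longitude and 90° to latitude: 138.5523, 50.5985.
Field (20°×10°, letters A–R): lon ⌊138.5523/20⌋ = 6 → G; lat ⌊50.5985/10⌋ = 5 → F.
Square (2°×1°, digits 0–9): lon ⌊18.5523/2⌋ = 9; lat ⌊0.5985/1⌋ = 0.
Subsquare (5′×2.5′, letters a–x): lon ⌊0.5523/0.0833333⌋ = 6 → g; lat ⌊0.5985/0.0416667⌋ = 14 → o.

GF90go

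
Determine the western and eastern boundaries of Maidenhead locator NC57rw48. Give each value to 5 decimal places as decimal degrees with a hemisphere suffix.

91.45000° E, 91.45833° E

Field N=13, C=2: +13·20° lon, +2·10° lat → SW at lon 80°, lat -70°.
Square 5, 7: +5·2° lon, +7·1° lat → SW at lon 90°, lat -63°.
Subsquare r=17, w=22: +17·0.0833333° lon, +22·0.0416667° lat → SW at lon 91.4167°, lat -62.0833°.
Extended square 4, 8: +4·0.00833333° lon, +8·0.00416667° lat → SW at lon 91.45°, lat -62.05°.
Cell spans 0.00833333° lon × 0.00416667° lat.
west 91.45000° E, east 91.45833° E.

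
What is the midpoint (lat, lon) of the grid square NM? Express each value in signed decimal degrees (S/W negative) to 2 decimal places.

Field N=13, M=12: +13·20° lon, +12·10° lat → SW at lon 80°, lat 30°.
Cell spans 20° lon × 10° lat. Centre is SW corner plus half of each.
latitude 35.00, longitude 90.00.

35.00, 90.00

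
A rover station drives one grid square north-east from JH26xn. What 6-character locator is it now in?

JH36ao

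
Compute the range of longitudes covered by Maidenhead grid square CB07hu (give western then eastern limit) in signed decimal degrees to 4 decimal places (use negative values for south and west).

Field C=2, B=1: +2·20° lon, +1·10° lat → SW at lon -140°, lat -80°.
Square 0, 7: +0·2° lon, +7·1° lat → SW at lon -140°, lat -73°.
Subsquare h=7, u=20: +7·0.0833333° lon, +20·0.0416667° lat → SW at lon -139.417°, lat -72.1667°.
Cell spans 0.0833333° lon × 0.0416667° lat.
west -139.4167, east -139.3333.

-139.4167, -139.3333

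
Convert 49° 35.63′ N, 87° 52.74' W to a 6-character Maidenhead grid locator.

Shift to the Maidenhead origin (180°W, 90°S): lon 92.1210, lat 139.5938.
Field: lon ⌊92.1210/20⌋ = 4 → E; lat ⌊139.5938/10⌋ = 13 → N.
Square: lon ⌊12.1210/2⌋ = 6; lat ⌊9.5938/1⌋ = 9.
Subsquare: lon ⌊0.1210/0.0833333⌋ = 1 → b; lat ⌊0.5938/0.0416667⌋ = 14 → o.

EN69bo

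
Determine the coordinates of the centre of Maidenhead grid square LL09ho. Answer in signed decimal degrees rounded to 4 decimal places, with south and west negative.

29.6042, 40.6250

Field L=11, L=11: +11·20° lon, +11·10° lat → SW at lon 40°, lat 20°.
Square 0, 9: +0·2° lon, +9·1° lat → SW at lon 40°, lat 29°.
Subsquare h=7, o=14: +7·0.0833333° lon, +14·0.0416667° lat → SW at lon 40.5833°, lat 29.5833°.
Cell spans 0.0833333° lon × 0.0416667° lat. Centre is SW corner plus half of each.
latitude 29.6042, longitude 40.6250.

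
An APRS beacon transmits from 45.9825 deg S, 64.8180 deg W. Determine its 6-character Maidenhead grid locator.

FE74oa

Shift to the Maidenhead origin (180°W, 90°S): lon 115.1820, lat 44.0175.
Field: lon ⌊115.1820/20⌋ = 5 → F; lat ⌊44.0175/10⌋ = 4 → E.
Square: lon ⌊15.1820/2⌋ = 7; lat ⌊4.0175/1⌋ = 4.
Subsquare: lon ⌊1.1820/0.0833333⌋ = 14 → o; lat ⌊0.0175/0.0416667⌋ = 0 → a.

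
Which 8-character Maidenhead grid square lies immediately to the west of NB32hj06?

Longitude extended square 0; −1 → -1, wraps to 9, carry into subsquare.
Longitude subsquare h = 7; −1 → 6 = g.
The latitude characters are unchanged.

NB32gj96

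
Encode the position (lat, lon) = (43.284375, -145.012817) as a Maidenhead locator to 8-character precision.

Add 180° to longitude and 90° to latitude: 34.98718, 133.28438.
Field: 34.98718/20 → 1 → B, 133.28438/10 → 13 → N; chars BN.
Square: 14.98718/2 → 7, 3.28438/1 → 3; chars 73.
Subsquare: 0.98718/0.0833333 → 11 → l, 0.28438/0.0416667 → 6 → g; chars lg.
Extended square: 0.07052/0.00833333 → 8, 0.03438/0.00416667 → 8; chars 88.

BN73lg88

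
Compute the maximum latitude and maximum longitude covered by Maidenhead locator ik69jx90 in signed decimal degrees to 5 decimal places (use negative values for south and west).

19.96250, -7.16667

Field I=8, K=10: +8·20° lon, +10·10° lat → SW at lon -20°, lat 10°.
Square 6, 9: +6·2° lon, +9·1° lat → SW at lon -8°, lat 19°.
Subsquare j=9, x=23: +9·0.0833333° lon, +23·0.0416667° lat → SW at lon -7.25°, lat 19.9583°.
Extended square 9, 0: +9·0.00833333° lon, +0·0.00416667° lat → SW at lon -7.175°, lat 19.9583°.
Cell spans 0.00833333° lon × 0.00416667° lat. NE corner is SW corner plus one full cell.
latitude 19.96250, longitude -7.16667.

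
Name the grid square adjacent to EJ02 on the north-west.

DJ93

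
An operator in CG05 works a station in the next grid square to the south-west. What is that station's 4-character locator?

BG94

Longitude square 0; −1 → -1, wraps to 9, carry into field.
Longitude field C = 2; −1 → 1 = B.
Latitude square 5; −1 → 4.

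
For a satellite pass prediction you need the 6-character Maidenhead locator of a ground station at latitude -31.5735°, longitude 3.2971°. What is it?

JF18pk

Shift to the Maidenhead origin (180°W, 90°S): lon 183.2971, lat 58.4265.
Field: lon ⌊183.2971/20⌋ = 9 → J; lat ⌊58.4265/10⌋ = 5 → F.
Square: lon ⌊3.2971/2⌋ = 1; lat ⌊8.4265/1⌋ = 8.
Subsquare: lon ⌊1.2971/0.0833333⌋ = 15 → p; lat ⌊0.4265/0.0416667⌋ = 10 → k.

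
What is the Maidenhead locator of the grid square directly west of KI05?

Longitude square 0; −1 → -1, wraps to 9, carry into field.
Longitude field K = 10; −1 → 9 = J.
The latitude characters are unchanged.

JI95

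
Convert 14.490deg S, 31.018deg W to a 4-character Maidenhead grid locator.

Add 180° to longitude and 90° to latitude: 148.98, 75.51.
Field: lon ⌊148.98/20⌋ = 7 → H; lat ⌊75.51/10⌋ = 7 → H.
Square: lon ⌊8.98/2⌋ = 4; lat ⌊5.51/1⌋ = 5.

HH45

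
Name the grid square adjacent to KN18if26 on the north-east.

KN18if37

Longitude extended square 2; +1 → 3.
Latitude extended square 6; +1 → 7.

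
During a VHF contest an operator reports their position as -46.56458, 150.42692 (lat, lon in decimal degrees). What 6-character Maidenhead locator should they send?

QE53fk

Offset from 180°W / 90°S: lon 330.4269°, lat 43.4354°.
Field: 330.4269/20 → 16 → Q, 43.4354/10 → 4 → E; chars QE.
Square: 10.4269/2 → 5, 3.4354/1 → 3; chars 53.
Subsquare: 0.4269/0.0833333 → 5 → f, 0.4354/0.0416667 → 10 → k; chars fk.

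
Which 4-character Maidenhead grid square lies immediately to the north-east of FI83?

Longitude square 8; +1 → 9.
Latitude square 3; +1 → 4.

FI94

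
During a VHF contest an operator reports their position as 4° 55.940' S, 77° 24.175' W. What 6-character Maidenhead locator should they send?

FI15hb

Shift to the Maidenhead origin (180°W, 90°S): lon 102.5971, lat 85.0677.
Field: lon ⌊102.5971/20⌋ = 5 → F; lat ⌊85.0677/10⌋ = 8 → I.
Square: lon ⌊2.5971/2⌋ = 1; lat ⌊5.0677/1⌋ = 5.
Subsquare: lon ⌊0.5971/0.0833333⌋ = 7 → h; lat ⌊0.0677/0.0416667⌋ = 1 → b.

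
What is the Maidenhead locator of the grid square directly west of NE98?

NE88

Longitude square 9; −1 → 8.
The latitude characters are unchanged.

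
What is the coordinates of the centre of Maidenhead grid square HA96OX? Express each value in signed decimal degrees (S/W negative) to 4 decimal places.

Field H=7, A=0: +7·20° lon, +0·10° lat → SW at lon -40°, lat -90°.
Square 9, 6: +9·2° lon, +6·1° lat → SW at lon -22°, lat -84°.
Subsquare o=14, x=23: +14·0.0833333° lon, +23·0.0416667° lat → SW at lon -20.8333°, lat -83.0417°.
Cell spans 0.0833333° lon × 0.0416667° lat. Centre is SW corner plus half of each.
latitude -83.0208, longitude -20.7917.

-83.0208, -20.7917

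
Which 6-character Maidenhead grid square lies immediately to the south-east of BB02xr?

Longitude subsquare x = 23; +1 → 24, wraps to 0 = a, carry into square.
Longitude square 0; +1 → 1.
Latitude subsquare r = 17; −1 → 16 = q.

BB12aq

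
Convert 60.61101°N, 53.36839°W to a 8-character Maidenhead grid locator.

GP30ho56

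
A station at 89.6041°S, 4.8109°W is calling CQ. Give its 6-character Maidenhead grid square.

Offset from 180°W / 90°S: lon 175.1891°, lat 0.3959°.
Field: 175.1891/20 → 8 → I, 0.3959/10 → 0 → A; chars IA.
Square: 15.1891/2 → 7, 0.3959/1 → 0; chars 70.
Subsquare: 1.1891/0.0833333 → 14 → o, 0.3959/0.0416667 → 9 → j; chars oj.

IA70oj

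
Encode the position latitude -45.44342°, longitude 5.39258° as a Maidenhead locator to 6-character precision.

JE24qn

Offset from 180°W / 90°S: lon 185.3926°, lat 44.5566°.
Field: lon ⌊185.3926/20⌋ = 9 → J; lat ⌊44.5566/10⌋ = 4 → E.
Square: lon ⌊5.3926/2⌋ = 2; lat ⌊4.5566/1⌋ = 4.
Subsquare: lon ⌊1.3926/0.0833333⌋ = 16 → q; lat ⌊0.5566/0.0416667⌋ = 13 → n.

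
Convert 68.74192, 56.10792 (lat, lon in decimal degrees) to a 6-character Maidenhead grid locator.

LP88br

Offset from 180°W / 90°S: lon 236.1079°, lat 158.7419°.
Field: lon ⌊236.1079/20⌋ = 11 → L; lat ⌊158.7419/10⌋ = 15 → P.
Square: lon ⌊16.1079/2⌋ = 8; lat ⌊8.7419/1⌋ = 8.
Subsquare: lon ⌊0.1079/0.0833333⌋ = 1 → b; lat ⌊0.7419/0.0416667⌋ = 17 → r.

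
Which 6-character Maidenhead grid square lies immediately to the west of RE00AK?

QE90xk

Longitude subsquare a = 0; −1 → -1, wraps to 23 = x, carry into square.
Longitude square 0; −1 → -1, wraps to 9, carry into field.
Longitude field R = 17; −1 → 16 = Q.
The latitude characters are unchanged.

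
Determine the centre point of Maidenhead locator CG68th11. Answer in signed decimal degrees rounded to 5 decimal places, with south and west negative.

Field C=2, G=6: +2·20° lon, +6·10° lat → SW at lon -140°, lat -30°.
Square 6, 8: +6·2° lon, +8·1° lat → SW at lon -128°, lat -22°.
Subsquare t=19, h=7: +19·0.0833333° lon, +7·0.0416667° lat → SW at lon -126.417°, lat -21.7083°.
Extended square 1, 1: +1·0.00833333° lon, +1·0.00416667° lat → SW at lon -126.408°, lat -21.7042°.
Cell spans 0.00833333° lon × 0.00416667° lat. Centre is SW corner plus half of each.
latitude -21.70208, longitude -126.40417.

-21.70208, -126.40417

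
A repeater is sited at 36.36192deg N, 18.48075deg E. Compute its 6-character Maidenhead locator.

JM96fi

Shift to the Maidenhead origin (180°W, 90°S): lon 198.4808, lat 126.3619.
Field (20°×10°, letters A–R): lon ⌊198.4808/20⌋ = 9 → J; lat ⌊126.3619/10⌋ = 12 → M.
Square (2°×1°, digits 0–9): lon ⌊18.4808/2⌋ = 9; lat ⌊6.3619/1⌋ = 6.
Subsquare (5′×2.5′, letters a–x): lon ⌊0.4808/0.0833333⌋ = 5 → f; lat ⌊0.3619/0.0416667⌋ = 8 → i.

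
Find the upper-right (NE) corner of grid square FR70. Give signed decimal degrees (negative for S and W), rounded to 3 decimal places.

Field F=5, R=17: +5·20° lon, +17·10° lat → SW at lon -80°, lat 80°.
Square 7, 0: +7·2° lon, +0·1° lat → SW at lon -66°, lat 80°.
Cell spans 2° lon × 1° lat. NE corner is SW corner plus one full cell.
latitude 81.000, longitude -64.000.

81.000, -64.000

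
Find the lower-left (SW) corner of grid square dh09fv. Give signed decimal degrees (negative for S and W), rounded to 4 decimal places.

-10.1250, -119.5833

Field D=3, H=7: +3·20° lon, +7·10° lat → SW at lon -120°, lat -20°.
Square 0, 9: +0·2° lon, +9·1° lat → SW at lon -120°, lat -11°.
Subsquare f=5, v=21: +5·0.0833333° lon, +21·0.0416667° lat → SW at lon -119.583°, lat -10.125°.
latitude -10.1250, longitude -119.5833.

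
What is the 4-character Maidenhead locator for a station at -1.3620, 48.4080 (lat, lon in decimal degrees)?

Offset from 180°W / 90°S: lon 228.41°, lat 88.64°.
Field: 228.41/20 → 11 → L, 88.64/10 → 8 → I; chars LI.
Square: 8.41/2 → 4, 8.64/1 → 8; chars 48.

LI48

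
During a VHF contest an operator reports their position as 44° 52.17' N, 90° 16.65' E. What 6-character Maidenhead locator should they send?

Add 180° to longitude and 90° to latitude: 270.2775, 134.8695.
Field: 270.2775/20 → 13 → N, 134.8695/10 → 13 → N; chars NN.
Square: 10.2775/2 → 5, 4.8695/1 → 4; chars 54.
Subsquare: 0.2775/0.0833333 → 3 → d, 0.8695/0.0416667 → 20 → u; chars du.

NN54du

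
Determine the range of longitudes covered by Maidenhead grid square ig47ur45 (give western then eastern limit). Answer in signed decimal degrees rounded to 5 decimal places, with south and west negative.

-10.30000, -10.29167

Field I=8, G=6: +8·20° lon, +6·10° lat → SW at lon -20°, lat -30°.
Square 4, 7: +4·2° lon, +7·1° lat → SW at lon -12°, lat -23°.
Subsquare u=20, r=17: +20·0.0833333° lon, +17·0.0416667° lat → SW at lon -10.3333°, lat -22.2917°.
Extended square 4, 5: +4·0.00833333° lon, +5·0.00416667° lat → SW at lon -10.3°, lat -22.2708°.
Cell spans 0.00833333° lon × 0.00416667° lat.
west -10.30000, east -10.29167.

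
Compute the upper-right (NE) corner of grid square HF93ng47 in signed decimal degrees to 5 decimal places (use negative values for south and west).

-36.71667, -20.87500

Field H=7, F=5: +7·20° lon, +5·10° lat → SW at lon -40°, lat -40°.
Square 9, 3: +9·2° lon, +3·1° lat → SW at lon -22°, lat -37°.
Subsquare n=13, g=6: +13·0.0833333° lon, +6·0.0416667° lat → SW at lon -20.9167°, lat -36.75°.
Extended square 4, 7: +4·0.00833333° lon, +7·0.00416667° lat → SW at lon -20.8833°, lat -36.7208°.
Cell spans 0.00833333° lon × 0.00416667° lat. NE corner is SW corner plus one full cell.
latitude -36.71667, longitude -20.87500.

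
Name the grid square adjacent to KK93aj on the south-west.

KK83xi

Longitude subsquare a = 0; −1 → -1, wraps to 23 = x, carry into square.
Longitude square 9; −1 → 8.
Latitude subsquare j = 9; −1 → 8 = i.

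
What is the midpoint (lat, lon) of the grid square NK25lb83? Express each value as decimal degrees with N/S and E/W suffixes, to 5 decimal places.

15.05625° N, 84.98750° E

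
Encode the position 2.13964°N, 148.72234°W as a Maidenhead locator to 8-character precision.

BJ52pd33

Shift to the Maidenhead origin (180°W, 90°S): lon 31.27766, lat 92.13964.
Field: lon ⌊31.27766/20⌋ = 1 → B; lat ⌊92.13964/10⌋ = 9 → J.
Square: lon ⌊11.27766/2⌋ = 5; lat ⌊2.13964/1⌋ = 2.
Subsquare: lon ⌊1.27766/0.0833333⌋ = 15 → p; lat ⌊0.13964/0.0416667⌋ = 3 → d.
Extended square: lon ⌊0.02766/0.00833333⌋ = 3; lat ⌊0.01464/0.00416667⌋ = 3.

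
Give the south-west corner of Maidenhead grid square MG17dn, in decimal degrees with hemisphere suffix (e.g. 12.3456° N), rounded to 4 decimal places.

22.4583° S, 62.2500° E

Field M=12, G=6: +12·20° lon, +6·10° lat → SW at lon 60°, lat -30°.
Square 1, 7: +1·2° lon, +7·1° lat → SW at lon 62°, lat -23°.
Subsquare d=3, n=13: +3·0.0833333° lon, +13·0.0416667° lat → SW at lon 62.25°, lat -22.4583°.
latitude 22.4583° S, longitude 62.2500° E.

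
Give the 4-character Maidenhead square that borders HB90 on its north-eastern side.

IB01

Longitude square 9; +1 → 10, wraps to 0, carry into field.
Longitude field H = 7; +1 → 8 = I.
Latitude square 0; +1 → 1.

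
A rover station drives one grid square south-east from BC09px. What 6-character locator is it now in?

BC09qw

Longitude subsquare p = 15; +1 → 16 = q.
Latitude subsquare x = 23; −1 → 22 = w.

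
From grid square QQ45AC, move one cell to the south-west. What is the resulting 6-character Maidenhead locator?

QQ35xb

Longitude subsquare a = 0; −1 → -1, wraps to 23 = x, carry into square.
Longitude square 4; −1 → 3.
Latitude subsquare c = 2; −1 → 1 = b.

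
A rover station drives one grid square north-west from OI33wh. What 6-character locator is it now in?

Longitude subsquare w = 22; −1 → 21 = v.
Latitude subsquare h = 7; +1 → 8 = i.

OI33vi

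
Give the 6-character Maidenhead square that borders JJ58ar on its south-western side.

JJ48xq

Longitude subsquare a = 0; −1 → -1, wraps to 23 = x, carry into square.
Longitude square 5; −1 → 4.
Latitude subsquare r = 17; −1 → 16 = q.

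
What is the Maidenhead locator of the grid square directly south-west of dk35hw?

DK35gv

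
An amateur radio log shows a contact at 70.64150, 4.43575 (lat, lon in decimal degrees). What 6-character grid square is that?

JQ20fp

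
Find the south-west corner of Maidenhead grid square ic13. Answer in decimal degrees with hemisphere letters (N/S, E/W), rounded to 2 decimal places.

67.00° S, 18.00° W

Field I=8, C=2: +8·20° lon, +2·10° lat → SW at lon -20°, lat -70°.
Square 1, 3: +1·2° lon, +3·1° lat → SW at lon -18°, lat -67°.
latitude 67.00° S, longitude 18.00° W.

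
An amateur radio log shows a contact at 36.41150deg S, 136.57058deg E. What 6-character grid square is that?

Offset from 180°W / 90°S: lon 316.5706°, lat 53.5885°.
Field (20°×10°, letters A–R): lon ⌊316.5706/20⌋ = 15 → P; lat ⌊53.5885/10⌋ = 5 → F.
Square (2°×1°, digits 0–9): lon ⌊16.5706/2⌋ = 8; lat ⌊3.5885/1⌋ = 3.
Subsquare (5′×2.5′, letters a–x): lon ⌊0.5706/0.0833333⌋ = 6 → g; lat ⌊0.5885/0.0416667⌋ = 14 → o.

PF83go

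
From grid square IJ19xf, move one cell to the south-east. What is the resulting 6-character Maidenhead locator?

Longitude subsquare x = 23; +1 → 24, wraps to 0 = a, carry into square.
Longitude square 1; +1 → 2.
Latitude subsquare f = 5; −1 → 4 = e.

IJ29ae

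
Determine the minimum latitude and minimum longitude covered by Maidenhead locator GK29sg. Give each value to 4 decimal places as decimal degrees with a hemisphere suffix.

19.2500° N, 54.5000° W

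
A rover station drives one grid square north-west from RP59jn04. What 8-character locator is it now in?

RP59in95

Longitude extended square 0; −1 → -1, wraps to 9, carry into subsquare.
Longitude subsquare j = 9; −1 → 8 = i.
Latitude extended square 4; +1 → 5.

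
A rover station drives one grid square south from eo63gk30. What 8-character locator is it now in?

EO63gj39

Latitude extended square 0; −1 → -1, wraps to 9, carry into subsquare.
Latitude subsquare k = 10; −1 → 9 = j.
The longitude characters are unchanged.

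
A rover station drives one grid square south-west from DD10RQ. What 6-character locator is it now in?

DD10qp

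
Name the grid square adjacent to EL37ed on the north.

Latitude subsquare d = 3; +1 → 4 = e.
The longitude characters are unchanged.

EL37ee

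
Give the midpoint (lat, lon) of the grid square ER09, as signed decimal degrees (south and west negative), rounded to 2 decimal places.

Field E=4, R=17: +4·20° lon, +17·10° lat → SW at lon -100°, lat 80°.
Square 0, 9: +0·2° lon, +9·1° lat → SW at lon -100°, lat 89°.
Cell spans 2° lon × 1° lat. Centre is SW corner plus half of each.
latitude 89.50, longitude -99.00.

89.50, -99.00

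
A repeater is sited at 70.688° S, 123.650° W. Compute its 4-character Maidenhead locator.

Offset from 180°W / 90°S: lon 56.35°, lat 19.31°.
Field: lon ⌊56.35/20⌋ = 2 → C; lat ⌊19.31/10⌋ = 1 → B.
Square: lon ⌊16.35/2⌋ = 8; lat ⌊9.31/1⌋ = 9.

CB89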